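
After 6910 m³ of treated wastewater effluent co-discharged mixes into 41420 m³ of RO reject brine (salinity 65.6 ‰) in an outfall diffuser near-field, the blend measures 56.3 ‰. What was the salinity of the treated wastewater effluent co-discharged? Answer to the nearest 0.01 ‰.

Salt balance: 41,420×65.6 + 6,910×S = 48,330×56.3
2,717,152 + 6,910·S = 2,720,979
S = (2,720,979 − 2,717,152) / 6,910 = 0.5538 ‰

0.55 ‰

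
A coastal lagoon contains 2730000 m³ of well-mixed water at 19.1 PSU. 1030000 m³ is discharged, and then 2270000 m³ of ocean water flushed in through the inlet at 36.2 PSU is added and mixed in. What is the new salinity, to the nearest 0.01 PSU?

Remaining after removal: 1,700,000 m³ at 19.1 PSU (salt = 32,470,000)
After addition: salt = 32,470,000 + 2,270,000×36.2 = 114,644,000; volume = 3,970,000 m³
S = 114,644,000 / 3,970,000 = 28.8776 PSU

28.88 PSU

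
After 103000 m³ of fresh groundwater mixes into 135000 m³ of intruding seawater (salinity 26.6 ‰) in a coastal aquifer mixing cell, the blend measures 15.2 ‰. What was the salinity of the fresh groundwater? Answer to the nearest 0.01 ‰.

0.26 ‰

Salt balance: 135,000×26.6 + 103,000×S = 238,000×15.2
3,591,000 + 103,000·S = 3,617,600
S = (3,617,600 − 3,591,000) / 103,000 = 0.2583 ‰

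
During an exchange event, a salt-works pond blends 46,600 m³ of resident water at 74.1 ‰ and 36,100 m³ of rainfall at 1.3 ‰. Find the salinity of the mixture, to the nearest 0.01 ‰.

42.32 ‰

Total salt / total volume:
salt = 46,600×74.1 + 36,100×1.3 = 3,453,060 + 46,930 = 3,499,990
volume = 46,600 + 36,100 = 82,700 m³
S = 3,499,990 / 82,700 = 42.3215 ‰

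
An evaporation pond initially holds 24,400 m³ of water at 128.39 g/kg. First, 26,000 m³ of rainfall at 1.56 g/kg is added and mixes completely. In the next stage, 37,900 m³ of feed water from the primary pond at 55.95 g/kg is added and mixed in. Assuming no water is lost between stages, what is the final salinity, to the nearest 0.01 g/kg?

Weighted by volume,
Initial salt = 24,400×128.39 = 3,132,716
After stage 1: salt = 3,132,716 + 26,000×1.56 = 3,173,276; volume = 50,400 m³; S = 62.962 g/kg
After stage 2: salt = 3,173,276 + 37,900×55.95 = 5,293,781; volume = 88,300 m³
S = 5,293,781 / 88,300 = 59.9522 g/kg

59.95 g/kg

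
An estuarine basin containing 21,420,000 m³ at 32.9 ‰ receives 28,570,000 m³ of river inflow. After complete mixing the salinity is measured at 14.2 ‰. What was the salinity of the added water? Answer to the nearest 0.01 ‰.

Salt balance: 21,420,000×32.9 + 28,570,000×S = 49,990,000×14.2
704,718,000 + 28,570,000·S = 709,858,000
S = (709,858,000 − 704,718,000) / 28,570,000 = 0.1799 ‰

0.18 ‰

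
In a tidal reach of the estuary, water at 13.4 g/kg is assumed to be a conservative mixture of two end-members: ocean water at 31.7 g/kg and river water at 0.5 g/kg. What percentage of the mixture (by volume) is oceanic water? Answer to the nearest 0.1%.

41.3%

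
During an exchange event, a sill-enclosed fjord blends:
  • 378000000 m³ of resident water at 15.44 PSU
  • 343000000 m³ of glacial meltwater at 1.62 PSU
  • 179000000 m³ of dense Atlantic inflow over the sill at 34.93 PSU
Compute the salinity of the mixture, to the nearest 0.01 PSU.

By conservation of dissolved salt,
salt = 378,000,000×15.44 + 343,000,000×1.62 + 179,000,000×34.93 = 5,836,320,000 + 555,660,000 + 6,252,470,000 = 12,644,450,000
volume = 378,000,000 + 343,000,000 + 179,000,000 = 900,000,000 m³
S = 12,644,450,000 / 900,000,000 = 14.0494 PSU

14.05 PSU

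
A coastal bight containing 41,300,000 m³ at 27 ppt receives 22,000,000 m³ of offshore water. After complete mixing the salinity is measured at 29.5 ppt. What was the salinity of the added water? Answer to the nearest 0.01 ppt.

34.19 ppt

Salt balance: 41,300,000×27 + 22,000,000×S = 63,300,000×29.5
1,115,100,000 + 22,000,000·S = 1,867,350,000
S = (1,867,350,000 − 1,115,100,000) / 22,000,000 = 34.1932 ppt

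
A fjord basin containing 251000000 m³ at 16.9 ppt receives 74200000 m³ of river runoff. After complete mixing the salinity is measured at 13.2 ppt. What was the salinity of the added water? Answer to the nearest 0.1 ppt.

Salt balance: 251,000,000×16.9 + 74,200,000×S = 325,200,000×13.2
4,241,900,000 + 74,200,000·S = 4,292,640,000
S = (4,292,640,000 − 4,241,900,000) / 74,200,000 = 0.6838 ppt

0.7 ppt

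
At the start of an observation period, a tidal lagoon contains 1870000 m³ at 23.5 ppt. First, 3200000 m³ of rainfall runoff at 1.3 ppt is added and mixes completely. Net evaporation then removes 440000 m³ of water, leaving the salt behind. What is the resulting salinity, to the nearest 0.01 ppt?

10.39 ppt

After mixing: salt = 1,870,000×23.5 + 3,200,000×1.3 = 48,105,000; volume = 5,070,000 m³
After evaporation: salt unchanged = 48,105,000; volume = 5,070,000 − 440,000 = 4,630,000 m³
S = 48,105,000 / 4,630,000 = 10.3898 ppt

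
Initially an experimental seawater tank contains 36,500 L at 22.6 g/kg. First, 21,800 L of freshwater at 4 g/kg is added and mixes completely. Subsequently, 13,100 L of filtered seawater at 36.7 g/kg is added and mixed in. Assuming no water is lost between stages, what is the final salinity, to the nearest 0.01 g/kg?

19.51 g/kg

Mass of salt is conserved:
Initial salt = 36,500×22.6 = 824,900
After stage 1: salt = 824,900 + 21,800×4 = 912,100; volume = 58,300 L; S = 15.645 g/kg
After stage 2: salt = 912,100 + 13,100×36.7 = 1,392,870; volume = 71,400 L
S = 1,392,870 / 71,400 = 19.508 g/kg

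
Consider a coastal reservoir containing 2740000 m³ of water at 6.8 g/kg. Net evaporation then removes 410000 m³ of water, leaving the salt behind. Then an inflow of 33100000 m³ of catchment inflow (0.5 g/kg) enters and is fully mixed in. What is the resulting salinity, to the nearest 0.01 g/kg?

After evaporation: salt = 2,740,000×6.8 = 18,632,000; volume = 2,740,000 − 410,000 = 2,330,000 m³
After mixing: salt = 18,632,000 + 33,100,000×0.5 = 35,182,000; volume = 2,330,000 + 33,100,000 = 35,430,000 m³
S = 35,182,000 / 35,430,000 = 0.993 g/kg

0.99 g/kg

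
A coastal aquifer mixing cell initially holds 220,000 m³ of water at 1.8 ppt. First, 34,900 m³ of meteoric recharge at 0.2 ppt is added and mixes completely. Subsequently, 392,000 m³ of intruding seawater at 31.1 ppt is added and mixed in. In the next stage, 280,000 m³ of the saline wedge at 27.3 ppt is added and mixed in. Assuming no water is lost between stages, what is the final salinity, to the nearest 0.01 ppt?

Total salt / total volume:
Initial salt = 220,000×1.8 = 396,000
After stage 1: salt = 396,000 + 34,900×0.2 = 402,980; volume = 254,900 m³; S = 1.581 ppt
After stage 2: salt = 402,980 + 392,000×31.1 = 12,594,180; volume = 646,900 m³; S = 19.469 ppt
After stage 3: salt = 12,594,180 + 280,000×27.3 = 20,238,180; volume = 926,900 m³
S = 20,238,180 / 926,900 = 21.8343 ppt

21.83 ppt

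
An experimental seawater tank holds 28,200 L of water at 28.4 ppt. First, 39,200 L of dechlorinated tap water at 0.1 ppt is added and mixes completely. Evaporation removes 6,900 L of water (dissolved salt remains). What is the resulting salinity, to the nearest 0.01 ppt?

After mixing: salt = 28,200×28.4 + 39,200×0.1 = 804,800; volume = 67,400 L
After evaporation: salt unchanged = 804,800; volume = 67,400 − 6,900 = 60,500 L
S = 804,800 / 60,500 = 13.3025 ppt

13.30 ppt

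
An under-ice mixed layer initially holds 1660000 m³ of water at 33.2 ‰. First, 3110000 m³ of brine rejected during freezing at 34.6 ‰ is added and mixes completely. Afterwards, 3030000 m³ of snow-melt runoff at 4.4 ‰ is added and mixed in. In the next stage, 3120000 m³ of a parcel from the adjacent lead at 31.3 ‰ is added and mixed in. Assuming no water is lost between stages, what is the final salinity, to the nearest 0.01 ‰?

Weighted by volume,
Initial salt = 1,660,000×33.2 = 55,112,000
After stage 1: salt = 55,112,000 + 3,110,000×34.6 = 162,718,000; volume = 4,770,000 m³; S = 34.113 ‰
After stage 2: salt = 162,718,000 + 3,030,000×4.4 = 176,050,000; volume = 7,800,000 m³; S = 22.571 ‰
After stage 3: salt = 176,050,000 + 3,120,000×31.3 = 273,706,000; volume = 10,920,000 m³
S = 273,706,000 / 10,920,000 = 25.0647 ‰

25.06 ‰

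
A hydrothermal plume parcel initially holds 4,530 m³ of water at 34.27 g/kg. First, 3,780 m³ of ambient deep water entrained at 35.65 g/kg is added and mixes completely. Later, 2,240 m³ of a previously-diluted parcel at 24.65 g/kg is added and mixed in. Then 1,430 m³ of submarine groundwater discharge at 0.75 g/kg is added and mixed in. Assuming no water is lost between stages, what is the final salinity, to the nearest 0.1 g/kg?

Mass of salt is conserved:
Initial salt = 4,530×34.27 = 155,243.1
After stage 1: salt = 155,243.1 + 3,780×35.65 = 290,000.1; volume = 8,310 m³; S = 34.898 g/kg
After stage 2: salt = 290,000.1 + 2,240×24.65 = 345,216.1; volume = 10,550 m³; S = 32.722 g/kg
After stage 3: salt = 345,216.1 + 1,430×0.75 = 346,288.6; volume = 11,980 m³
S = 346,288.6 / 11,980 = 28.9056 g/kg

28.9 g/kg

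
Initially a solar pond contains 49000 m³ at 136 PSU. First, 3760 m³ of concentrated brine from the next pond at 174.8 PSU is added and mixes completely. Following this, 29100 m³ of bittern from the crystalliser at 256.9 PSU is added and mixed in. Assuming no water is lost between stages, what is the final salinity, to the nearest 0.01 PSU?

180.76 PSU

Total salt / total volume:
Initial salt = 49,000×136 = 6,664,000
After stage 1: salt = 6,664,000 + 3,760×174.8 = 7,321,248; volume = 52,760 m³; S = 138.765 PSU
After stage 2: salt = 7,321,248 + 29,100×256.9 = 14,797,038; volume = 81,860 m³
S = 14,797,038 / 81,860 = 180.7603 PSU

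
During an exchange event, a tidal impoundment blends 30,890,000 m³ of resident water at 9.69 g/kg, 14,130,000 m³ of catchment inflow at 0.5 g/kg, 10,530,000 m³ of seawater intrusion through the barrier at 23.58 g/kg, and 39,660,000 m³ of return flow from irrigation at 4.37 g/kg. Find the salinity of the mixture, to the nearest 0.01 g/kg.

7.65 g/kg

Mass of salt is conserved:
salt = 30,890,000×9.69 + 14,130,000×0.5 + 10,530,000×23.58 + 39,660,000×4.37 = 299,324,100 + 7,065,000 + 248,297,400 + 173,314,200 = 728,000,700
volume = 30,890,000 + 14,130,000 + 10,530,000 + 39,660,000 = 95,210,000 m³
S = 728,000,700 / 95,210,000 = 7.6463 g/kg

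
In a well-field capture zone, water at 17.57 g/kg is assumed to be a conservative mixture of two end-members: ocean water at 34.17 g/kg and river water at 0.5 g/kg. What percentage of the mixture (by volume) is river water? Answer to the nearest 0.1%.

49.3%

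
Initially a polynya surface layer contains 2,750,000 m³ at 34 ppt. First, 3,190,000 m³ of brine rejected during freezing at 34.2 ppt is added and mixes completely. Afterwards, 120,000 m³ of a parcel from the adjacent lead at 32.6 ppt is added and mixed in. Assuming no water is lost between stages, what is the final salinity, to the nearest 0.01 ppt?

Conserving salt mass:
Initial salt = 2,750,000×34 = 93,500,000
After stage 1: salt = 93,500,000 + 3,190,000×34.2 = 202,598,000; volume = 5,940,000 m³; S = 34.107 ppt
After stage 2: salt = 202,598,000 + 120,000×32.6 = 206,510,000; volume = 6,060,000 m³
S = 206,510,000 / 6,060,000 = 34.0776 ppt

34.08 ppt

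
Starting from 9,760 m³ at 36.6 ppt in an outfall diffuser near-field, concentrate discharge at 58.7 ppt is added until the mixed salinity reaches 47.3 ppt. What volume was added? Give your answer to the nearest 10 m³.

9160 m³

Salt balance: 9,760×36.6 + V×58.7 = (9,760+V)×47.3
357,216 + 58.7V = 461,648 + 47.3V
104,432 = 11.4V
V = 9,160.7 m³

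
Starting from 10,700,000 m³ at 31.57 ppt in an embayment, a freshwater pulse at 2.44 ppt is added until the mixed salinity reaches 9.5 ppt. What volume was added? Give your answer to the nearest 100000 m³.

33400000 m³

Salt balance: 10,700,000×31.57 + V×2.44 = (10,700,000+V)×9.5
337,799,000 + 2.44V = 101,650,000 + 9.5V
236,149,000 = 7.06V
V = 33,448,866.86 m³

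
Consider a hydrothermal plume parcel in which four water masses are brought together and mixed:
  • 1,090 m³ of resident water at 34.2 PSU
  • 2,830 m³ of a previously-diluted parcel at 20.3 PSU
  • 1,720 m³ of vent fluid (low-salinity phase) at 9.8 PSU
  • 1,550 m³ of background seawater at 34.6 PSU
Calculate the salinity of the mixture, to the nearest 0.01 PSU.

22.98 PSU

Salt balance:
salt = 1,090×34.2 + 2,830×20.3 + 1,720×9.8 + 1,550×34.6 = 37,278 + 57,449 + 16,856 + 53,630 = 165,213
volume = 1,090 + 2,830 + 1,720 + 1,550 = 7,190 m³
S = 165,213 / 7,190 = 22.9782 PSU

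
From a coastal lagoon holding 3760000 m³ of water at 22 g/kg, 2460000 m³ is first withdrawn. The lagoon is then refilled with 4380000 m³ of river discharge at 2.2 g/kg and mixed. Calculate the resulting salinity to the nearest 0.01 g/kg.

6.73 g/kg

Remaining after removal: 1,300,000 m³ at 22 g/kg (salt = 28,600,000)
After addition: salt = 28,600,000 + 4,380,000×2.2 = 38,236,000; volume = 5,680,000 m³
S = 38,236,000 / 5,680,000 = 6.7317 g/kg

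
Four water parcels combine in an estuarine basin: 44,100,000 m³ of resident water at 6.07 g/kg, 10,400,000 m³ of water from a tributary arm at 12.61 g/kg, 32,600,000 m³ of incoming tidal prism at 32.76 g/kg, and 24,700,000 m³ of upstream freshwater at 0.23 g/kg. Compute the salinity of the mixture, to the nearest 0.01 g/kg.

13.17 g/kg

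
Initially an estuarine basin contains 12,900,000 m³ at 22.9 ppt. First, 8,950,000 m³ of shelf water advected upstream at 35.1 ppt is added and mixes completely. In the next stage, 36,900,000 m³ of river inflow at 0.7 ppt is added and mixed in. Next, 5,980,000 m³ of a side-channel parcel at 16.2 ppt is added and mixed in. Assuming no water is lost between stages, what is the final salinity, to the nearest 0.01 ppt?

11.31 ppt

Weighted by volume,
Initial salt = 12,900,000×22.9 = 295,410,000
After stage 1: salt = 295,410,000 + 8,950,000×35.1 = 609,555,000; volume = 21,850,000 m³; S = 27.897 ppt
After stage 2: salt = 609,555,000 + 36,900,000×0.7 = 635,385,000; volume = 58,750,000 m³; S = 10.815 ppt
After stage 3: salt = 635,385,000 + 5,980,000×16.2 = 732,261,000; volume = 64,730,000 m³
S = 732,261,000 / 64,730,000 = 11.3125 ppt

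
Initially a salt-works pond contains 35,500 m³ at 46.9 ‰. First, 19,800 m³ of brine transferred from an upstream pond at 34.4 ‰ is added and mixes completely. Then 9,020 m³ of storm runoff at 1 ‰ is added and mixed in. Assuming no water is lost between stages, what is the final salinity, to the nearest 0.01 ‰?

Total salt / total volume:
Initial salt = 35,500×46.9 = 1,664,950
After stage 1: salt = 1,664,950 + 19,800×34.4 = 2,346,070; volume = 55,300 m³; S = 42.424 ‰
After stage 2: salt = 2,346,070 + 9,020×1 = 2,355,090; volume = 64,320 m³
S = 2,355,090 / 64,320 = 36.6152 ‰

36.62 ‰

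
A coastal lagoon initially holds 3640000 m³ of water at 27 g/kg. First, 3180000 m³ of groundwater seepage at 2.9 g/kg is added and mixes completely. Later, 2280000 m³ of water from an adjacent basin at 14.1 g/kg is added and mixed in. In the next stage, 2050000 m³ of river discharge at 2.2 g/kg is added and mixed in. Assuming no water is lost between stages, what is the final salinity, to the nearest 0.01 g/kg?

Salt balance:
Initial salt = 3,640,000×27 = 98,280,000
After stage 1: salt = 98,280,000 + 3,180,000×2.9 = 107,502,000; volume = 6,820,000 m³; S = 15.763 g/kg
After stage 2: salt = 107,502,000 + 2,280,000×14.1 = 139,650,000; volume = 9,100,000 m³; S = 15.346 g/kg
After stage 3: salt = 139,650,000 + 2,050,000×2.2 = 144,160,000; volume = 11,150,000 m³
S = 144,160,000 / 11,150,000 = 12.9291 g/kg

12.93 g/kg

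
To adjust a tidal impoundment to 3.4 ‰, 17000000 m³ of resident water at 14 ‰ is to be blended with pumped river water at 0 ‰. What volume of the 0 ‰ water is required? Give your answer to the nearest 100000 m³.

Salt balance: 17,000,000×14 + V×0 = (17,000,000+V)×3.4
238,000,000 + 0V = 57,800,000 + 3.4V
180,200,000 = 3.4V
V = 53,000,000 m³

53000000 m³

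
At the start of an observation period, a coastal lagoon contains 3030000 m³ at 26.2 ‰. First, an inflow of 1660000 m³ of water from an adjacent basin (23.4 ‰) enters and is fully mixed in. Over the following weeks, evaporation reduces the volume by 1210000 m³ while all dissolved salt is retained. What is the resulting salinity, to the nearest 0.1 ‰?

34.0 ‰

After mixing: salt = 3,030,000×26.2 + 1,660,000×23.4 = 118,230,000; volume = 4,690,000 m³
After evaporation: salt unchanged = 118,230,000; volume = 4,690,000 − 1,210,000 = 3,480,000 m³
S = 118,230,000 / 3,480,000 = 33.9741 ‰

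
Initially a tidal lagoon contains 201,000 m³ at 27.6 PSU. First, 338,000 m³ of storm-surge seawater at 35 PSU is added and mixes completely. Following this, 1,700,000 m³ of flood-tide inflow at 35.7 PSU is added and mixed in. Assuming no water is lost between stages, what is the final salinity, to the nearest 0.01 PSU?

34.87 PSU

Conserving salt mass:
Initial salt = 201,000×27.6 = 5,547,600
After stage 1: salt = 5,547,600 + 338,000×35 = 17,377,600; volume = 539,000 m³; S = 32.24 PSU
After stage 2: salt = 17,377,600 + 1,700,000×35.7 = 78,067,600; volume = 2,239,000 m³
S = 78,067,600 / 2,239,000 = 34.8672 PSU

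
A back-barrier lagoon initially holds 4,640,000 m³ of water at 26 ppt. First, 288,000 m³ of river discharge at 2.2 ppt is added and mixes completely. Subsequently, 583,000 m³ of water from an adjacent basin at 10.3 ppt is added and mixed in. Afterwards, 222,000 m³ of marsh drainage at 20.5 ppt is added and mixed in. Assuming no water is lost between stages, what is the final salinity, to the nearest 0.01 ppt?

22.99 ppt

Total salt / total volume:
Initial salt = 4,640,000×26 = 120,640,000
After stage 1: salt = 120,640,000 + 288,000×2.2 = 121,273,600; volume = 4,928,000 m³; S = 24.609 ppt
After stage 2: salt = 121,273,600 + 583,000×10.3 = 127,278,500; volume = 5,511,000 m³; S = 23.095 ppt
After stage 3: salt = 127,278,500 + 222,000×20.5 = 131,829,500; volume = 5,733,000 m³
S = 131,829,500 / 5,733,000 = 22.9949 ppt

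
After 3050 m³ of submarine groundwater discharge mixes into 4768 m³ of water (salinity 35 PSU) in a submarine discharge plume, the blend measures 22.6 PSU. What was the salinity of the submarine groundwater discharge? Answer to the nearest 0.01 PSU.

3.22 PSU

Salt balance: 4,768×35 + 3,050×S = 7,818×22.6
166,880 + 3,050·S = 176,686.8
S = (176,686.8 − 166,880) / 3,050 = 3.2153 PSU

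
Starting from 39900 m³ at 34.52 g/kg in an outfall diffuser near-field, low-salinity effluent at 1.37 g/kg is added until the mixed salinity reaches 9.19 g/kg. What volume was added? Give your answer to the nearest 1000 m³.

129000 m³

Salt balance: 39,900×34.52 + V×1.37 = (39,900+V)×9.19
1,377,348 + 1.37V = 366,681 + 9.19V
1,010,667 = 7.82V
V = 129,241.3 m³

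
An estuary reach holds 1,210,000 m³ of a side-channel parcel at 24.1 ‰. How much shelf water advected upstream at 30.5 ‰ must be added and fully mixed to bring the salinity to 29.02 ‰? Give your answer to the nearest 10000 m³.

Salt balance: 1,210,000×24.1 + V×30.5 = (1,210,000+V)×29.02
29,161,000 + 30.5V = 35,114,200 + 29.02V
5,953,200 = 1.48V
V = 4,022,432.43 m³

4020000 m³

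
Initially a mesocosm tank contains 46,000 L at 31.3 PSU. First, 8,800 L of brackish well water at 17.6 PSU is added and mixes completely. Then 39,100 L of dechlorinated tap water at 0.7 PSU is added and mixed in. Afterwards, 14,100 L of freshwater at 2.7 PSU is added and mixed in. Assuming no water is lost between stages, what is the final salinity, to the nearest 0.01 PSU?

By conservation of dissolved salt,
Initial salt = 46,000×31.3 = 1,439,800
After stage 1: salt = 1,439,800 + 8,800×17.6 = 1,594,680; volume = 54,800 L; S = 29.1 PSU
After stage 2: salt = 1,594,680 + 39,100×0.7 = 1,622,050; volume = 93,900 L; S = 17.274 PSU
After stage 3: salt = 1,622,050 + 14,100×2.7 = 1,660,120; volume = 108,000 L
S = 1,660,120 / 108,000 = 15.3715 PSU

15.37 PSU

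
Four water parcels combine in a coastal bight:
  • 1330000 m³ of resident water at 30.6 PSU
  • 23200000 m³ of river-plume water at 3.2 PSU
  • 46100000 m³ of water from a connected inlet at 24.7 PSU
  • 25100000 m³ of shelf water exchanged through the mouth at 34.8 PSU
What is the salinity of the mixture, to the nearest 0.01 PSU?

22.22 PSU

Total salt / total volume:
salt = 1,330,000×30.6 + 23,200,000×3.2 + 46,100,000×24.7 + 25,100,000×34.8 = 40,698,000 + 74,240,000 + 1,138,670,000 + 873,480,000 = 2,127,088,000
volume = 1,330,000 + 23,200,000 + 46,100,000 + 25,100,000 = 95,730,000 m³
S = 2,127,088,000 / 95,730,000 = 22.2197 PSU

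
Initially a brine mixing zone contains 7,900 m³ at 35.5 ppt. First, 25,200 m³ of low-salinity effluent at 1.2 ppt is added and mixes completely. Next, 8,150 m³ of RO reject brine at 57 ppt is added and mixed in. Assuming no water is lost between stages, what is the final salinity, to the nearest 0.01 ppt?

Mass of salt is conserved:
Initial salt = 7,900×35.5 = 280,450
After stage 1: salt = 280,450 + 25,200×1.2 = 310,690; volume = 33,100 m³; S = 9.386 ppt
After stage 2: salt = 310,690 + 8,150×57 = 775,240; volume = 41,250 m³
S = 775,240 / 41,250 = 18.7937 ppt

18.79 ppt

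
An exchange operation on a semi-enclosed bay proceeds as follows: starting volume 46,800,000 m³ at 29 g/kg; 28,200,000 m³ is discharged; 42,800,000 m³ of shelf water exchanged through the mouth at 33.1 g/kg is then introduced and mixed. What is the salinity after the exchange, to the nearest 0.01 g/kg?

Remaining after removal: 18,600,000 m³ at 29 g/kg (salt = 539,400,000)
After addition: salt = 539,400,000 + 42,800,000×33.1 = 1,956,080,000; volume = 61,400,000 m³
S = 1,956,080,000 / 61,400,000 = 31.858 g/kg

31.86 g/kg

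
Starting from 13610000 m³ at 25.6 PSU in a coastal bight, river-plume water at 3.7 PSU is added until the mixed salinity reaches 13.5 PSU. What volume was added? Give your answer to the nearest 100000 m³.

Salt balance: 13,610,000×25.6 + V×3.7 = (13,610,000+V)×13.5
348,416,000 + 3.7V = 183,735,000 + 13.5V
164,681,000 = 9.8V
V = 16,804,183.67 m³

16800000 m³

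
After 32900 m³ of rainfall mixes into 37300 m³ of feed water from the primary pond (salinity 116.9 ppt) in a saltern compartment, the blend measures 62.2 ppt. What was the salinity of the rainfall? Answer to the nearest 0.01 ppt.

Salt balance: 37,300×116.9 + 32,900×S = 70,200×62.2
4,360,370 + 32,900·S = 4,366,440
S = (4,366,440 − 4,360,370) / 32,900 = 0.1845 ppt

0.18 ppt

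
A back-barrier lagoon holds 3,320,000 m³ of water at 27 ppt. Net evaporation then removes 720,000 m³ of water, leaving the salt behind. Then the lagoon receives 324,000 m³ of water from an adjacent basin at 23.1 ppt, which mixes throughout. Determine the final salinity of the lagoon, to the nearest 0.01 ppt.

After evaporation: salt = 3,320,000×27 = 89,640,000; volume = 3,320,000 − 720,000 = 2,600,000 m³
After mixing: salt = 89,640,000 + 324,000×23.1 = 97,124,400; volume = 2,600,000 + 324,000 = 2,924,000 m³
S = 97,124,400 / 2,924,000 = 33.2163 ppt

33.22 ppt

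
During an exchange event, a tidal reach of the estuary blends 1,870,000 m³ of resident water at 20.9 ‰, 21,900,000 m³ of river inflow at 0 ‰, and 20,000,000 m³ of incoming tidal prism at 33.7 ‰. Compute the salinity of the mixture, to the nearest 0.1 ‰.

16.3 ‰

Salt balance:
salt = 1,870,000×20.9 + 21,900,000×0 + 20,000,000×33.7 = 39,083,000 + 0 + 674,000,000 = 713,083,000
volume = 1,870,000 + 21,900,000 + 20,000,000 = 43,770,000 m³
S = 713,083,000 / 43,770,000 = 16.292 ‰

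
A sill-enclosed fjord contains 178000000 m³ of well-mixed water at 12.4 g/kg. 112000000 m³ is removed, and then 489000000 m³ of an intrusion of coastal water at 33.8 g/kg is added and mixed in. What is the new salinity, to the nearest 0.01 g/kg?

31.26 g/kg

Remaining after removal: 66,000,000 m³ at 12.4 g/kg (salt = 818,400,000)
After addition: salt = 818,400,000 + 489,000,000×33.8 = 17,346,600,000; volume = 555,000,000 m³
S = 17,346,600,000 / 555,000,000 = 31.2551 g/kg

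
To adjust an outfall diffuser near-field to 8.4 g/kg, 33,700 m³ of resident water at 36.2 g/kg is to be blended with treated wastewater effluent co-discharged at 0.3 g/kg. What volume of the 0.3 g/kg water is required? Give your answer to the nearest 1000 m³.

116000 m³

Salt balance: 33,700×36.2 + V×0.3 = (33,700+V)×8.4
1,219,940 + 0.3V = 283,080 + 8.4V
936,860 = 8.1V
V = 115,661.73 m³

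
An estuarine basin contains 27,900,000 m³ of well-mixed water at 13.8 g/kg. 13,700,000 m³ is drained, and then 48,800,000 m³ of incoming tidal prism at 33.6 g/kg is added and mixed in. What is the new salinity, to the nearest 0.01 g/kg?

Remaining after removal: 14,200,000 m³ at 13.8 g/kg (salt = 195,960,000)
After addition: salt = 195,960,000 + 48,800,000×33.6 = 1,835,640,000; volume = 63,000,000 m³
S = 1,835,640,000 / 63,000,000 = 29.1371 g/kg

29.14 g/kg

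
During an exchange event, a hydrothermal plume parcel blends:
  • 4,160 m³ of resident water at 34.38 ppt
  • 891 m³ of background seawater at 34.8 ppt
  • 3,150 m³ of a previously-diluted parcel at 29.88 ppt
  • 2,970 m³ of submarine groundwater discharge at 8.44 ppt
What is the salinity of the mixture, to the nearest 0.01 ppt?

Salt balance:
salt = 4,160×34.38 + 891×34.8 + 3,150×29.88 + 2,970×8.44 = 143,020.8 + 31,006.8 + 94,122 + 25,066.8 = 293,216.4
volume = 4,160 + 891 + 3,150 + 2,970 = 11,171 m³
S = 293,216.4 / 11,171 = 26.248 ppt

26.25 ppt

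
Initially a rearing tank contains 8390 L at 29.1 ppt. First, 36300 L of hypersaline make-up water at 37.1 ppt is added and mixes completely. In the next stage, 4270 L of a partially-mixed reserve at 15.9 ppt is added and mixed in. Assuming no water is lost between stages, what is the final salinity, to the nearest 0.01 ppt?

33.88 ppt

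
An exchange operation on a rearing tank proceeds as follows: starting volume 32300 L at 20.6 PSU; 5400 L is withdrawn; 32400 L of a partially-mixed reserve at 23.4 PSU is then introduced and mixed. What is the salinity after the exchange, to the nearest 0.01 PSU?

22.13 PSU

Remaining after removal: 26,900 L at 20.6 PSU (salt = 554,140)
After addition: salt = 554,140 + 32,400×23.4 = 1,312,300; volume = 59,300 L
S = 1,312,300 / 59,300 = 22.1298 PSU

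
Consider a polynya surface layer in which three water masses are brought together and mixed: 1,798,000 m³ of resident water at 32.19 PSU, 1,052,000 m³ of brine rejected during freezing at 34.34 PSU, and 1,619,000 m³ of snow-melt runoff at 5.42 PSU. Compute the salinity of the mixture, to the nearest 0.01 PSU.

Mass of salt is conserved:
salt = 1,798,000×32.19 + 1,052,000×34.34 + 1,619,000×5.42 = 57,877,620 + 36,125,680 + 8,774,980 = 102,778,280
volume = 1,798,000 + 1,052,000 + 1,619,000 = 4,469,000 m³
S = 102,778,280 / 4,469,000 = 22.998 PSU

23.00 PSU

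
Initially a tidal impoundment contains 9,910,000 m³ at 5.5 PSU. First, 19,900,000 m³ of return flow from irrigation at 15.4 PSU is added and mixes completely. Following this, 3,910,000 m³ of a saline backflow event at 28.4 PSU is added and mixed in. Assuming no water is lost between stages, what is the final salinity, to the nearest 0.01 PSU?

Salt balance:
Initial salt = 9,910,000×5.5 = 54,505,000
After stage 1: salt = 54,505,000 + 19,900,000×15.4 = 360,965,000; volume = 29,810,000 m³; S = 12.109 PSU
After stage 2: salt = 360,965,000 + 3,910,000×28.4 = 472,009,000; volume = 33,720,000 m³
S = 472,009,000 / 33,720,000 = 13.9979 PSU

14.00 PSU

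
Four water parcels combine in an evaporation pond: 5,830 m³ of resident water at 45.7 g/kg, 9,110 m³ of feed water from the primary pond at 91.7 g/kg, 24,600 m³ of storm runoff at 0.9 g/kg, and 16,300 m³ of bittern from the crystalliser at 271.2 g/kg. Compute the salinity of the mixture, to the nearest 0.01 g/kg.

Salt balance:
salt = 5,830×45.7 + 9,110×91.7 + 24,600×0.9 + 16,300×271.2 = 266,431 + 835,387 + 22,140 + 4,420,560 = 5,544,518
volume = 5,830 + 9,110 + 24,600 + 16,300 = 55,840 m³
S = 5,544,518 / 55,840 = 99.2929 g/kg

99.29 g/kg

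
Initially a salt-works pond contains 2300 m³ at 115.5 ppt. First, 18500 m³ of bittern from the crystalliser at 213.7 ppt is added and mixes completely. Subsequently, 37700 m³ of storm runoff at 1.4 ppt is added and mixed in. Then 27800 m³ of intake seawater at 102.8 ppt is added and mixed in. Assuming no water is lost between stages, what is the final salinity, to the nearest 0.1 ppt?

82.6 ppt

Weighted by volume,
Initial salt = 2,300×115.5 = 265,650
After stage 1: salt = 265,650 + 18,500×213.7 = 4,219,100; volume = 20,800 m³; S = 202.841 ppt
After stage 2: salt = 4,219,100 + 37,700×1.4 = 4,271,880; volume = 58,500 m³; S = 73.024 ppt
After stage 3: salt = 4,271,880 + 27,800×102.8 = 7,129,720; volume = 86,300 m³
S = 7,129,720 / 86,300 = 82.6155 ppt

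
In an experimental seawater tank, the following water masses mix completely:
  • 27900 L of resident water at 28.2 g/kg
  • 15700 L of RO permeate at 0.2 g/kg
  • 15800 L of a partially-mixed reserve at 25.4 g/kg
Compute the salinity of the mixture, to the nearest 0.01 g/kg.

20.05 g/kg

By conservation of dissolved salt,
salt = 27,900×28.2 + 15,700×0.2 + 15,800×25.4 = 786,780 + 3,140 + 401,320 = 1,191,240
volume = 27,900 + 15,700 + 15,800 = 59,400 L
S = 1,191,240 / 59,400 = 20.0545 g/kg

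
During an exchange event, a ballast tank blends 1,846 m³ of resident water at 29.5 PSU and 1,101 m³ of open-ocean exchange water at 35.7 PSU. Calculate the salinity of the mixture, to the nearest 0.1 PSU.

31.8 PSU

By conservation of dissolved salt,
salt = 1,846×29.5 + 1,101×35.7 = 54,457 + 39,305.7 = 93,762.7
volume = 1,846 + 1,101 = 2,947 m³
S = 93,762.7 / 2,947 = 31.816 PSU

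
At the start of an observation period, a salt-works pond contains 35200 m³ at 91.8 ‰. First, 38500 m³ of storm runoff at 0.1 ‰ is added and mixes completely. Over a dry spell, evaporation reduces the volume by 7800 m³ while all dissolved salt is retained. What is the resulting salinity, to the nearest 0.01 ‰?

After mixing: salt = 35,200×91.8 + 38,500×0.1 = 3,235,210; volume = 73,700 m³
After evaporation: salt unchanged = 3,235,210; volume = 73,700 − 7,800 = 65,900 m³
S = 3,235,210 / 65,900 = 49.0927 ‰

49.09 ‰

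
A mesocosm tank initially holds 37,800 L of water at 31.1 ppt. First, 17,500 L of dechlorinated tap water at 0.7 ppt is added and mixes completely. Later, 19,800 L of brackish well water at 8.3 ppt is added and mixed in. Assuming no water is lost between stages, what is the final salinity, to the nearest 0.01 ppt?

18.00 ppt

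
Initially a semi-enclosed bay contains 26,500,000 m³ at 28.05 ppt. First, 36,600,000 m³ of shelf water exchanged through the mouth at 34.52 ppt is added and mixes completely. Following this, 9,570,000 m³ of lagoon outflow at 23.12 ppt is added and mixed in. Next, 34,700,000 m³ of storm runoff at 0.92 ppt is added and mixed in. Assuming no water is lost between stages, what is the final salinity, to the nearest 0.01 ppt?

Mass of salt is conserved:
Initial salt = 26,500,000×28.05 = 743,325,000
After stage 1: salt = 743,325,000 + 36,600,000×34.52 = 2,006,757,000; volume = 63,100,000 m³; S = 31.803 ppt
After stage 2: salt = 2,006,757,000 + 9,570,000×23.12 = 2,228,015,400; volume = 72,670,000 m³; S = 30.659 ppt
After stage 3: salt = 2,228,015,400 + 34,700,000×0.92 = 2,259,939,400; volume = 107,370,000 m³
S = 2,259,939,400 / 107,370,000 = 21.0481 ppt

21.05 ppt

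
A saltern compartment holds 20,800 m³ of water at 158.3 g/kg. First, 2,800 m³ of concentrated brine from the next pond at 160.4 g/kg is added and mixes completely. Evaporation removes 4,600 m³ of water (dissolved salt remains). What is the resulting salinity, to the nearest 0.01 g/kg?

196.93 g/kg

After mixing: salt = 20,800×158.3 + 2,800×160.4 = 3,741,760; volume = 23,600 m³
After evaporation: salt unchanged = 3,741,760; volume = 23,600 − 4,600 = 19,000 m³
S = 3,741,760 / 19,000 = 196.9347 g/kg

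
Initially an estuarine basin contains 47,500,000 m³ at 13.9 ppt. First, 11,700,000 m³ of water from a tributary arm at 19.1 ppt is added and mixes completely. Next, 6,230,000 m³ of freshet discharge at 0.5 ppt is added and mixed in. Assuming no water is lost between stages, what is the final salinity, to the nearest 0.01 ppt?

13.55 ppt

Total salt / total volume:
Initial salt = 47,500,000×13.9 = 660,250,000
After stage 1: salt = 660,250,000 + 11,700,000×19.1 = 883,720,000; volume = 59,200,000 m³; S = 14.928 ppt
After stage 2: salt = 883,720,000 + 6,230,000×0.5 = 886,835,000; volume = 65,430,000 m³
S = 886,835,000 / 65,430,000 = 13.554 ppt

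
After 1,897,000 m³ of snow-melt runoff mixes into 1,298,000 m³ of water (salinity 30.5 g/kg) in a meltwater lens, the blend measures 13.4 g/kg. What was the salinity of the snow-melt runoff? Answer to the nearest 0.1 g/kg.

1.7 g/kg

Salt balance: 1,298,000×30.5 + 1,897,000×S = 3,195,000×13.4
39,589,000 + 1,897,000·S = 42,813,000
S = (42,813,000 − 39,589,000) / 1,897,000 = 1.6995 g/kg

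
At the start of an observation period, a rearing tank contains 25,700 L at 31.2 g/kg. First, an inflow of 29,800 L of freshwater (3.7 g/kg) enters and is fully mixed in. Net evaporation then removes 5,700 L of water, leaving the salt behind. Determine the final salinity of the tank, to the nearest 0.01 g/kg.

After mixing: salt = 25,700×31.2 + 29,800×3.7 = 912,100; volume = 55,500 L
After evaporation: salt unchanged = 912,100; volume = 55,500 − 5,700 = 49,800 L
S = 912,100 / 49,800 = 18.3153 g/kg

18.32 g/kg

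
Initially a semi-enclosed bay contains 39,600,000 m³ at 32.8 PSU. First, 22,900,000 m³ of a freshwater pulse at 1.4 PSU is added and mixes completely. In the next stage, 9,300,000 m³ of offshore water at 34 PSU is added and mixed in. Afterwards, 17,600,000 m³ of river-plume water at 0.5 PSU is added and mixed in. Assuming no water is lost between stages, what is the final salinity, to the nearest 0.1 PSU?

Salt balance:
Initial salt = 39,600,000×32.8 = 1,298,880,000
After stage 1: salt = 1,298,880,000 + 22,900,000×1.4 = 1,330,940,000; volume = 62,500,000 m³; S = 21.295 PSU
After stage 2: salt = 1,330,940,000 + 9,300,000×34 = 1,647,140,000; volume = 71,800,000 m³; S = 22.941 PSU
After stage 3: salt = 1,647,140,000 + 17,600,000×0.5 = 1,655,940,000; volume = 89,400,000 m³
S = 1,655,940,000 / 89,400,000 = 18.5228 PSU

18.5 PSU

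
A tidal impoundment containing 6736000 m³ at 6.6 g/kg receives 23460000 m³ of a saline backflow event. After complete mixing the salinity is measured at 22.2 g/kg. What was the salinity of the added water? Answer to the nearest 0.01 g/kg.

26.68 g/kg

Salt balance: 6,736,000×6.6 + 23,460,000×S = 30,196,000×22.2
44,457,600 + 23,460,000·S = 670,351,200
S = (670,351,200 − 44,457,600) / 23,460,000 = 26.6792 g/kg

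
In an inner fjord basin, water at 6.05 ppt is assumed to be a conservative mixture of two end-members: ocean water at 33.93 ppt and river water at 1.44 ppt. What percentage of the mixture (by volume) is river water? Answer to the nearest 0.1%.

85.8%

Let f be the freshwater fraction. Salt balance per unit volume:
f×1.44 + (1−f)×33.93 = 6.05
f = (33.93 − 6.05) / (33.93 − 1.44) = 27.88/32.49 = 0.8581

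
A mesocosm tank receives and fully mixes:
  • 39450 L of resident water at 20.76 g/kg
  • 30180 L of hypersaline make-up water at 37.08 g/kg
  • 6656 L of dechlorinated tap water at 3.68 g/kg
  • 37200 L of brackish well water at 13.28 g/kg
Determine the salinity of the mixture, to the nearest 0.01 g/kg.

Salt balance:
salt = 39,450×20.76 + 30,180×37.08 + 6,656×3.68 + 37,200×13.28 = 818,982 + 1,119,074.4 + 24,494.08 + 494,016 = 2,456,566.48
volume = 39,450 + 30,180 + 6,656 + 37,200 = 113,486 L
S = 2,456,566.48 / 113,486 = 21.6464 g/kg

21.65 g/kg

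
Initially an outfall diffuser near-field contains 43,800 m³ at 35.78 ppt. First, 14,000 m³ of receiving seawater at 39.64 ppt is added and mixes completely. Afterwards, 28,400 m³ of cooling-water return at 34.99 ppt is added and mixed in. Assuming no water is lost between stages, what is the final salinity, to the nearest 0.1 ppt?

Conserving salt mass:
Initial salt = 43,800×35.78 = 1,567,164
After stage 1: salt = 1,567,164 + 14,000×39.64 = 2,122,124; volume = 57,800 m³; S = 36.715 ppt
After stage 2: salt = 2,122,124 + 28,400×34.99 = 3,115,840; volume = 86,200 m³
S = 3,115,840 / 86,200 = 36.1466 ppt

36.1 ppt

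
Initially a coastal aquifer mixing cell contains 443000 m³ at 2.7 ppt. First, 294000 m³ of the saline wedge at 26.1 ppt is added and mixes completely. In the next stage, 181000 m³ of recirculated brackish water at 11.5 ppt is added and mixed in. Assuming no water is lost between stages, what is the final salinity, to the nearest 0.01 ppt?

11.93 ppt

Weighted by volume,
Initial salt = 443,000×2.7 = 1,196,100
After stage 1: salt = 1,196,100 + 294,000×26.1 = 8,869,500; volume = 737,000 m³; S = 12.035 ppt
After stage 2: salt = 8,869,500 + 181,000×11.5 = 10,951,000; volume = 918,000 m³
S = 10,951,000 / 918,000 = 11.9292 ppt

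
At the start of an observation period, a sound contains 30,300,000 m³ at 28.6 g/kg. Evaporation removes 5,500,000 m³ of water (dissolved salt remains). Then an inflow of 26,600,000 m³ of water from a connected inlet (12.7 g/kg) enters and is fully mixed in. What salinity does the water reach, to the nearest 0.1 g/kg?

23.4 g/kg

After evaporation: salt = 30,300,000×28.6 = 866,580,000; volume = 30,300,000 − 5,500,000 = 24,800,000 m³
After mixing: salt = 866,580,000 + 26,600,000×12.7 = 1,204,400,000; volume = 24,800,000 + 26,600,000 = 51,400,000 m³
S = 1,204,400,000 / 51,400,000 = 23.4319 g/kg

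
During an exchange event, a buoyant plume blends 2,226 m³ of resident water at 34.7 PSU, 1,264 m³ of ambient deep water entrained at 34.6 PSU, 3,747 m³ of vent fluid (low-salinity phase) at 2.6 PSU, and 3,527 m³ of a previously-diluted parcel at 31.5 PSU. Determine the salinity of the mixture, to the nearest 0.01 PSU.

22.47 PSU

Total salt / total volume:
salt = 2,226×34.7 + 1,264×34.6 + 3,747×2.6 + 3,527×31.5 = 77,242.2 + 43,734.4 + 9,742.2 + 111,100.5 = 241,819.3
volume = 2,226 + 1,264 + 3,747 + 3,527 = 10,764 m³
S = 241,819.3 / 10,764 = 22.4656 PSU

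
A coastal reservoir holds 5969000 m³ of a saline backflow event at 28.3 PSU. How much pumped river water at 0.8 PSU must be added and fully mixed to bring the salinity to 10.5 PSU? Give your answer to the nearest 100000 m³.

Salt balance: 5,969,000×28.3 + V×0.8 = (5,969,000+V)×10.5
168,922,700 + 0.8V = 62,674,500 + 10.5V
106,248,200 = 9.7V
V = 10,953,422.68 m³

11000000 m³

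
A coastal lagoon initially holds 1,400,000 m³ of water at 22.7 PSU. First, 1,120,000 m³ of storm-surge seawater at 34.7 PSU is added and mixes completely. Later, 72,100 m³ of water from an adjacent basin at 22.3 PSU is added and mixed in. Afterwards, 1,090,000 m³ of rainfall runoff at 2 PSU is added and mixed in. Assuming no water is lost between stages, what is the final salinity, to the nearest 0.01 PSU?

Weighted by volume,
Initial salt = 1,400,000×22.7 = 31,780,000
After stage 1: salt = 31,780,000 + 1,120,000×34.7 = 70,644,000; volume = 2,520,000 m³; S = 28.033 PSU
After stage 2: salt = 70,644,000 + 72,100×22.3 = 72,251,830; volume = 2,592,100 m³; S = 27.874 PSU
After stage 3: salt = 72,251,830 + 1,090,000×2 = 74,431,830; volume = 3,682,100 m³
S = 74,431,830 / 3,682,100 = 20.2145 PSU

20.21 PSU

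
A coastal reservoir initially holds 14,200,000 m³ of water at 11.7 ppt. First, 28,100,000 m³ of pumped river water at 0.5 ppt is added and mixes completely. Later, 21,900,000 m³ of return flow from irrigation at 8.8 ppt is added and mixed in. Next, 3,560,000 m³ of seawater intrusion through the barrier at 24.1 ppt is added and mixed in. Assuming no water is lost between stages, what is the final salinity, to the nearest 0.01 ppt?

Mass of salt is conserved:
Initial salt = 14,200,000×11.7 = 166,140,000
After stage 1: salt = 166,140,000 + 28,100,000×0.5 = 180,190,000; volume = 42,300,000 m³; S = 4.26 ppt
After stage 2: salt = 180,190,000 + 21,900,000×8.8 = 372,910,000; volume = 64,200,000 m³; S = 5.809 ppt
After stage 3: salt = 372,910,000 + 3,560,000×24.1 = 458,706,000; volume = 67,760,000 m³
S = 458,706,000 / 67,760,000 = 6.7696 ppt

6.77 ppt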